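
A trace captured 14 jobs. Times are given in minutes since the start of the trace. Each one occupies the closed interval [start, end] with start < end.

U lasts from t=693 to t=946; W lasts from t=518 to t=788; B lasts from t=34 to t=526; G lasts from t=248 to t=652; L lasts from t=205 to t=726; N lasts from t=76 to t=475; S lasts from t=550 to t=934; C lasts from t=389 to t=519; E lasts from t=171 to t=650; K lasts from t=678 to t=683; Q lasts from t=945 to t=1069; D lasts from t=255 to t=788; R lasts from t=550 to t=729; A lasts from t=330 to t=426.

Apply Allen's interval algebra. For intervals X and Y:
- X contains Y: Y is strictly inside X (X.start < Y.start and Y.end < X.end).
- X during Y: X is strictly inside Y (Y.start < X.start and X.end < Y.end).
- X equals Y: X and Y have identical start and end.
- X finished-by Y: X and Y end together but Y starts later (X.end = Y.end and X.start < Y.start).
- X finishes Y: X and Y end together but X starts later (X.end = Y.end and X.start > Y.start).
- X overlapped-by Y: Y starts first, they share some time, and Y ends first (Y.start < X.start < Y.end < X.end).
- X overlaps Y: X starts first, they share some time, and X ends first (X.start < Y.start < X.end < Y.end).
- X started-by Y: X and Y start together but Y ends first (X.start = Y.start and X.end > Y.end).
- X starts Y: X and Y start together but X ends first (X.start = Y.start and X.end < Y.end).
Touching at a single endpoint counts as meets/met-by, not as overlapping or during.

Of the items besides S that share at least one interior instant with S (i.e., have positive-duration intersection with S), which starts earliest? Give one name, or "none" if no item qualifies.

Target S = [t=550, t=934].
A [t=330, t=426] → before → excluded.
B [t=34, t=526] → before → excluded.
C [t=389, t=519] → before → excluded.
D [t=255, t=788] → overlaps → candidate.
E [t=171, t=650] → overlaps → candidate.
G [t=248, t=652] → overlaps → candidate.
K [t=678, t=683] → during → candidate.
L [t=205, t=726] → overlaps → candidate.
N [t=76, t=475] → before → excluded.
Q [t=945, t=1069] → after → excluded.
R [t=550, t=729] → starts → candidate.
U [t=693, t=946] → overlapped-by → candidate.
W [t=518, t=788] → overlaps → candidate.
Among candidates, earliest start is t=171 → E.

E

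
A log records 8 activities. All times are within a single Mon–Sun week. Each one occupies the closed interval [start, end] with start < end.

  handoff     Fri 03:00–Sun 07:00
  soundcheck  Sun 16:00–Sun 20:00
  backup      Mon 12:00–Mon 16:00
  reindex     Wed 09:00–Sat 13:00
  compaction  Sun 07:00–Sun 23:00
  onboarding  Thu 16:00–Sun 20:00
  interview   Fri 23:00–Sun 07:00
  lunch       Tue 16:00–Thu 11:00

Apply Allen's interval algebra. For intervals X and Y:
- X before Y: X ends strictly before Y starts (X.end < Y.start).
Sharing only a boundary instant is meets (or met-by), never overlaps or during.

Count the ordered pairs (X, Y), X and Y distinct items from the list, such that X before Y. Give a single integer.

16

Checking all 56 ordered pairs for relation 'before'; matching pairs in alphabetical order:
(backup, compaction): backup before compaction ✓
(backup, handoff): backup before handoff ✓
(backup, interview): backup before interview ✓
(backup, lunch): backup before lunch ✓
(backup, onboarding): backup before onboarding ✓
(backup, reindex): backup before reindex ✓
(backup, soundcheck): backup before soundcheck ✓
(handoff, soundcheck): handoff before soundcheck ✓
(interview, soundcheck): interview before soundcheck ✓
(lunch, compaction): lunch before compaction ✓
(lunch, handoff): lunch before handoff ✓
(lunch, interview): lunch before interview ✓
(lunch, onboarding): lunch before onboarding ✓
(lunch, soundcheck): lunch before soundcheck ✓
(reindex, compaction): reindex before compaction ✓
(reindex, soundcheck): reindex before soundcheck ✓
Count: 16.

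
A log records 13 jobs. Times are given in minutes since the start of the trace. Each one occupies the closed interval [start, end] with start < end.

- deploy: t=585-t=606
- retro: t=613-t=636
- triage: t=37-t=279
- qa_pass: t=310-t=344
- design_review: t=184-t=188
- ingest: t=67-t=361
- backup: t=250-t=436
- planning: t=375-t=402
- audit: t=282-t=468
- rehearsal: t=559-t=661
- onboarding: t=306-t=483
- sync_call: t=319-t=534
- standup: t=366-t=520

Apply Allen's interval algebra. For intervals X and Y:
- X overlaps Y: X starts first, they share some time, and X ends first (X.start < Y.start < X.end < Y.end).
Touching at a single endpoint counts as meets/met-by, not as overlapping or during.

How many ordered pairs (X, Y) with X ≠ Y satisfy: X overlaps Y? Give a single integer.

16

Checking all 156 ordered pairs for relation 'overlaps'; matching pairs in alphabetical order:
(audit, onboarding): audit overlaps onboarding ✓
(audit, standup): audit overlaps standup ✓
(audit, sync_call): audit overlaps sync_call ✓
(backup, audit): backup overlaps audit ✓
(backup, onboarding): backup overlaps onboarding ✓
(backup, standup): backup overlaps standup ✓
(backup, sync_call): backup overlaps sync_call ✓
(ingest, audit): ingest overlaps audit ✓
(ingest, backup): ingest overlaps backup ✓
(ingest, onboarding): ingest overlaps onboarding ✓
(ingest, sync_call): ingest overlaps sync_call ✓
(onboarding, standup): onboarding overlaps standup ✓
(onboarding, sync_call): onboarding overlaps sync_call ✓
(qa_pass, sync_call): qa_pass overlaps sync_call ✓
(triage, backup): triage overlaps backup ✓
(triage, ingest): triage overlaps ingest ✓
Count: 16.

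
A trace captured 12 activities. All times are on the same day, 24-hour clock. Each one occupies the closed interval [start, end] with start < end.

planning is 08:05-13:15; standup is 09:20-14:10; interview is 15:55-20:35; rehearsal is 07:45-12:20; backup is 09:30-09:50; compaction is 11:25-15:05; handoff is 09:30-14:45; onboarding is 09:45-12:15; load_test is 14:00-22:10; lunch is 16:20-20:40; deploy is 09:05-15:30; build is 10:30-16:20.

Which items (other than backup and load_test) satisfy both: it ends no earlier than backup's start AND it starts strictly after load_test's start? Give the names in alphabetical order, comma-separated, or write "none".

Conditions: its end is no earlier than backup's start (X.end >= 09:30) AND its start is strictly after load_test's start (X.start > 14:00).
build: end 16:20 >= 09:30? ✓; start 10:30 > 14:00? ✗ → no.
compaction: end 15:05 >= 09:30? ✓; start 11:25 > 14:00? ✗ → no.
deploy: end 15:30 >= 09:30? ✓; start 09:05 > 14:00? ✗ → no.
handoff: end 14:45 >= 09:30? ✓; start 09:30 > 14:00? ✗ → no.
interview: end 20:35 >= 09:30? ✓; start 15:55 > 14:00? ✓ → yes.
lunch: end 20:40 >= 09:30? ✓; start 16:20 > 14:00? ✓ → yes.
onboarding: end 12:15 >= 09:30? ✓; start 09:45 > 14:00? ✗ → no.
planning: end 13:15 >= 09:30? ✓; start 08:05 > 14:00? ✗ → no.
rehearsal: end 12:20 >= 09:30? ✓; start 07:45 > 14:00? ✗ → no.
standup: end 14:10 >= 09:30? ✓; start 09:20 > 14:00? ✗ → no.
Result: interview, lunch.

interview, lunch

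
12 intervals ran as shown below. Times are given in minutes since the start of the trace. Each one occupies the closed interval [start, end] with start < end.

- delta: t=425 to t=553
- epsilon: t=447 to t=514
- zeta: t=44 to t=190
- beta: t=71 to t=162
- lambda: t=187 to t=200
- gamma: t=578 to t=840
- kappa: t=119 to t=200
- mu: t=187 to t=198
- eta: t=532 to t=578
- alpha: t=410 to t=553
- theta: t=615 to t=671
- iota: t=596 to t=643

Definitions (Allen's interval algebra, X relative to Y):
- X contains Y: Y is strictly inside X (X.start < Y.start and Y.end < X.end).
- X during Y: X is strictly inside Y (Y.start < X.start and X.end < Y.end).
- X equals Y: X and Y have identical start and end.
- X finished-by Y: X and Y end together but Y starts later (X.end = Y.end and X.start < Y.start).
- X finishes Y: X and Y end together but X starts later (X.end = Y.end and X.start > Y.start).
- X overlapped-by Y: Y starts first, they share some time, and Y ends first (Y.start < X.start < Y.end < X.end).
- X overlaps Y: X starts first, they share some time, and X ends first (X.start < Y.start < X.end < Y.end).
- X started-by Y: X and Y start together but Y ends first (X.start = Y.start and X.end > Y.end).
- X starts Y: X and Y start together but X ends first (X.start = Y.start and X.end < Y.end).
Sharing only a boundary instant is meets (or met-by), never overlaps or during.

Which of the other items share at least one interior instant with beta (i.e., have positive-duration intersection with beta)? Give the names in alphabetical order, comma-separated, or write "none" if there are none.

kappa, zeta

Target beta = [t=71, t=162].
alpha [t=410, t=553] → after → no.
delta [t=425, t=553] → after → no.
epsilon [t=447, t=514] → after → no.
eta [t=532, t=578] → after → no.
gamma [t=578, t=840] → after → no.
iota [t=596, t=643] → after → no.
kappa [t=119, t=200] → overlapped-by → yes.
lambda [t=187, t=200] → after → no.
mu [t=187, t=198] → after → no.
theta [t=615, t=671] → after → no.
zeta [t=44, t=190] → contains → yes.
Result: kappa, zeta.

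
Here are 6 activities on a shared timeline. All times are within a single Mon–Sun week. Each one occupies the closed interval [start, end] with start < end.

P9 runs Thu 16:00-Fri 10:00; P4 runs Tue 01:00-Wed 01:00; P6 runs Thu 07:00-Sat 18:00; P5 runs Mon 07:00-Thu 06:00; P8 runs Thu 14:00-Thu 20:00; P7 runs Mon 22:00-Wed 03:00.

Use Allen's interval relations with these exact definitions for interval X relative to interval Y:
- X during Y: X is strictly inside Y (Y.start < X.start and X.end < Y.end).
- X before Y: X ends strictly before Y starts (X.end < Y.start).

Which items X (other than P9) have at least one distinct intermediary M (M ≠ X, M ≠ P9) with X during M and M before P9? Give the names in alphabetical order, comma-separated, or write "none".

Target P9 = [Thu 16:00, Fri 10:00].
Intermediaries M with M before P9: P4, P5, P7.
Via P4 — items with X during P4: none.
Via P5 — items with X during P5: P4, P7.
Via P7 — items with X during P7: P4.
Union: P4, P7.

P4, P7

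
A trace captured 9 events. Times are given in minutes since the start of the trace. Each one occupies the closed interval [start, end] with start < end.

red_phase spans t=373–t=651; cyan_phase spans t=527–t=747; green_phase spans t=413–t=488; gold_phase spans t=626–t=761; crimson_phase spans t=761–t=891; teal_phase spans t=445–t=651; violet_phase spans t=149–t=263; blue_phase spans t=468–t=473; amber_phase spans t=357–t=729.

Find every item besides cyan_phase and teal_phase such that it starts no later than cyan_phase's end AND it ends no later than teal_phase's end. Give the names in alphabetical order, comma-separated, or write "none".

blue_phase, green_phase, red_phase, violet_phase

Conditions: its start is no later than cyan_phase's end (X.start <= t=747) AND its end is no later than teal_phase's end (X.end <= t=651).
amber_phase: start t=357 <= t=747? ✓; end t=729 <= t=651? ✗ → no.
blue_phase: start t=468 <= t=747? ✓; end t=473 <= t=651? ✓ → yes.
crimson_phase: start t=761 <= t=747? ✗; end t=891 <= t=651? ✗ → no.
gold_phase: start t=626 <= t=747? ✓; end t=761 <= t=651? ✗ → no.
green_phase: start t=413 <= t=747? ✓; end t=488 <= t=651? ✓ → yes.
red_phase: start t=373 <= t=747? ✓; end t=651 <= t=651? ✓ → yes.
violet_phase: start t=149 <= t=747? ✓; end t=263 <= t=651? ✓ → yes.
Result: blue_phase, green_phase, red_phase, violet_phase.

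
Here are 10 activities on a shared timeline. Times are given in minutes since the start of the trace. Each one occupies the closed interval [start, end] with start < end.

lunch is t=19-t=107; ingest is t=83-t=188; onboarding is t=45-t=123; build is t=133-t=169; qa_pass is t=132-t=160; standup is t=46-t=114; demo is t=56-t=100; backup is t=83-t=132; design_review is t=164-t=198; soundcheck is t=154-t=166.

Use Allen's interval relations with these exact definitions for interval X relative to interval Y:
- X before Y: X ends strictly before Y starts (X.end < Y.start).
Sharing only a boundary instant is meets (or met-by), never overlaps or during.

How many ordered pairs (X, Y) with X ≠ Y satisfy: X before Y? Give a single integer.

20

Checking all 90 ordered pairs for relation 'before'; matching pairs in alphabetical order:
(backup, build): backup before build ✓
(backup, design_review): backup before design_review ✓
(backup, soundcheck): backup before soundcheck ✓
(demo, build): demo before build ✓
(demo, design_review): demo before design_review ✓
(demo, qa_pass): demo before qa_pass ✓
(demo, soundcheck): demo before soundcheck ✓
(lunch, build): lunch before build ✓
(lunch, design_review): lunch before design_review ✓
(lunch, qa_pass): lunch before qa_pass ✓
(lunch, soundcheck): lunch before soundcheck ✓
(onboarding, build): onboarding before build ✓
(onboarding, design_review): onboarding before design_review ✓
(onboarding, qa_pass): onboarding before qa_pass ✓
(onboarding, soundcheck): onboarding before soundcheck ✓
(qa_pass, design_review): qa_pass before design_review ✓
(standup, build): standup before build ✓
(standup, design_review): standup before design_review ✓
(standup, qa_pass): standup before qa_pass ✓
(standup, soundcheck): standup before soundcheck ✓
Count: 20.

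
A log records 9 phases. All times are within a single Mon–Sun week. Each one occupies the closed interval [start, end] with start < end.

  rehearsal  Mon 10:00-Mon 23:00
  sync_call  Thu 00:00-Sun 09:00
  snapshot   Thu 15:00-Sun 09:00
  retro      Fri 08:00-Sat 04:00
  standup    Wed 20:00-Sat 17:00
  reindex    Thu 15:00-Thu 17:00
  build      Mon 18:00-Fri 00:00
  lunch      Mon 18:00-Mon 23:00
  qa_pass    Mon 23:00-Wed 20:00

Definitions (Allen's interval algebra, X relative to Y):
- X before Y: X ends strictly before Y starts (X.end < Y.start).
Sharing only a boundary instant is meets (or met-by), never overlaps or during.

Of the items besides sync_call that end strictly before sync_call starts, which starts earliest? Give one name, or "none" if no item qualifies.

Target sync_call = [Thu 00:00, Sun 09:00].
build [Mon 18:00, Fri 00:00] → overlaps → excluded.
lunch [Mon 18:00, Mon 23:00] → before → candidate.
qa_pass [Mon 23:00, Wed 20:00] → before → candidate.
rehearsal [Mon 10:00, Mon 23:00] → before → candidate.
reindex [Thu 15:00, Thu 17:00] → during → excluded.
retro [Fri 08:00, Sat 04:00] → during → excluded.
snapshot [Thu 15:00, Sun 09:00] → finishes → excluded.
standup [Wed 20:00, Sat 17:00] → overlaps → excluded.
Among candidates, earliest start is Mon 10:00 → rehearsal.

rehearsal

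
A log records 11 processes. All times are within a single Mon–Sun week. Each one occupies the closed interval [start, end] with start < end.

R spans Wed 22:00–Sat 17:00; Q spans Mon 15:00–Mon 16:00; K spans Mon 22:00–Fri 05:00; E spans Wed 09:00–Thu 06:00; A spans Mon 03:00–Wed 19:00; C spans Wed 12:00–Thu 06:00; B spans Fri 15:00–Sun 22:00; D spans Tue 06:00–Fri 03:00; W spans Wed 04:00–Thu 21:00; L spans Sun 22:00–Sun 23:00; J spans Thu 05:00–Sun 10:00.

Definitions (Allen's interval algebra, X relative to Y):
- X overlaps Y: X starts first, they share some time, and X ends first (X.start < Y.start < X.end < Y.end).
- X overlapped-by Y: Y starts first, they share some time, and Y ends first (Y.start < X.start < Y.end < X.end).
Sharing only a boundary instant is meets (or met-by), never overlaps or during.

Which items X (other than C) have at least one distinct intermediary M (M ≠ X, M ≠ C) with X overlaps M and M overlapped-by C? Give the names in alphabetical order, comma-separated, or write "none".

D, E, K, R, W

Target C = [Wed 12:00, Thu 06:00].
Intermediaries M with M overlapped-by C: J, R.
Via J — items with X overlaps J: D, E, K, R, W.
Via R — items with X overlaps R: D, E, K, W.
Union: D, E, K, R, W.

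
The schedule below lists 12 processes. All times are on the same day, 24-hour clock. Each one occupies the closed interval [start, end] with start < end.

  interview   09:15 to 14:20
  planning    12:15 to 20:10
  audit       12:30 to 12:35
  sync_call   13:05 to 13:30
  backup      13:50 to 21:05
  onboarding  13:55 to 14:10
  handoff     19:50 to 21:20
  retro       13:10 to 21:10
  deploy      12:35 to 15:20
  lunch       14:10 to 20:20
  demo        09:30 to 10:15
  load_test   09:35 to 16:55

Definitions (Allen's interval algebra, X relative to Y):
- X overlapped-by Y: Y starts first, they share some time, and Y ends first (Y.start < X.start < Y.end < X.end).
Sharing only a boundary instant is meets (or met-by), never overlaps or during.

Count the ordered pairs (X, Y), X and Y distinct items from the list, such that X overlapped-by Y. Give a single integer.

Checking all 132 ordered pairs for relation 'overlapped-by'; matching pairs in alphabetical order:
(backup, deploy): backup overlapped-by deploy ✓
(backup, interview): backup overlapped-by interview ✓
(backup, load_test): backup overlapped-by load_test ✓
(backup, planning): backup overlapped-by planning ✓
(deploy, interview): deploy overlapped-by interview ✓
(handoff, backup): handoff overlapped-by backup ✓
(handoff, lunch): handoff overlapped-by lunch ✓
(handoff, planning): handoff overlapped-by planning ✓
(handoff, retro): handoff overlapped-by retro ✓
(load_test, demo): load_test overlapped-by demo ✓
(load_test, interview): load_test overlapped-by interview ✓
(lunch, deploy): lunch overlapped-by deploy ✓
(lunch, interview): lunch overlapped-by interview ✓
(lunch, load_test): lunch overlapped-by load_test ✓
(lunch, planning): lunch overlapped-by planning ✓
(planning, interview): planning overlapped-by interview ✓
(planning, load_test): planning overlapped-by load_test ✓
(retro, deploy): retro overlapped-by deploy ✓
(retro, interview): retro overlapped-by interview ✓
(retro, load_test): retro overlapped-by load_test ✓
(retro, planning): retro overlapped-by planning ✓
(retro, sync_call): retro overlapped-by sync_call ✓
Count: 22.

22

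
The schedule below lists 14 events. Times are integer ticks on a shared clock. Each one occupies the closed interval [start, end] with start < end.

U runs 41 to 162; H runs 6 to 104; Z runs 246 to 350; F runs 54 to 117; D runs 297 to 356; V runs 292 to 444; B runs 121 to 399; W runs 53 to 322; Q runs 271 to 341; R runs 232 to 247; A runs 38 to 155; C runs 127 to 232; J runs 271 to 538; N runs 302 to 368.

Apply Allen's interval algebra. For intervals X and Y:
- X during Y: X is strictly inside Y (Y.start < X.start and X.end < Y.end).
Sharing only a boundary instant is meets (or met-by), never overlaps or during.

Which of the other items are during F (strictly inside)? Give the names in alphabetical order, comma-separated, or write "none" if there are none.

Target F = [54, 117].
A [38, 155] → contains → no.
B [121, 399] → after → no.
C [127, 232] → after → no.
D [297, 356] → after → no.
H [6, 104] → overlaps → no.
J [271, 538] → after → no.
N [302, 368] → after → no.
Q [271, 341] → after → no.
R [232, 247] → after → no.
U [41, 162] → contains → no.
V [292, 444] → after → no.
W [53, 322] → contains → no.
Z [246, 350] → after → no.
Result: none.

none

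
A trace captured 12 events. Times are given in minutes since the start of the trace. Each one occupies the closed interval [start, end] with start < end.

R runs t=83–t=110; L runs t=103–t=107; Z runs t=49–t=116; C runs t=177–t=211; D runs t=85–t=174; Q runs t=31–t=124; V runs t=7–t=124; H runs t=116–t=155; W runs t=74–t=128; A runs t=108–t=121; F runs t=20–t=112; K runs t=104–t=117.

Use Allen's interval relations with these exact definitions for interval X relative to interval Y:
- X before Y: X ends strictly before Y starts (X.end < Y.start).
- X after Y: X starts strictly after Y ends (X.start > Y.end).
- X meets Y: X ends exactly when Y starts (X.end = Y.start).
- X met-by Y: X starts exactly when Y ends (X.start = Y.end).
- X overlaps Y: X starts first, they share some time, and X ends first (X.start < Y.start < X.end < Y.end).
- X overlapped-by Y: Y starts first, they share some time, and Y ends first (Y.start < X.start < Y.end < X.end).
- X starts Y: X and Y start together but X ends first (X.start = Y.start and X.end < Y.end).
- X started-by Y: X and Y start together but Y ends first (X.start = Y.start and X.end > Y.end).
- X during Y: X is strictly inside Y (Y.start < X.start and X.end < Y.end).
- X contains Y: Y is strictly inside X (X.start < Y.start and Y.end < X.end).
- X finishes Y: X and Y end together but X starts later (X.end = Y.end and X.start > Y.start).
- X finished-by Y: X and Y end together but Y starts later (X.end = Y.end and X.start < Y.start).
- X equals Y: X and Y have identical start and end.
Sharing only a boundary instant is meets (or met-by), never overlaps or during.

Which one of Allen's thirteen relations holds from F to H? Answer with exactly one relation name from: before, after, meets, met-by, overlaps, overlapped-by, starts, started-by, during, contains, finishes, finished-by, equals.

F = [t=20, t=112]; H = [t=116, t=155].
Compare endpoints: F.start < H.start, F.start < H.end, F.end < H.start, F.end < H.end.
That pattern is 'before'.

before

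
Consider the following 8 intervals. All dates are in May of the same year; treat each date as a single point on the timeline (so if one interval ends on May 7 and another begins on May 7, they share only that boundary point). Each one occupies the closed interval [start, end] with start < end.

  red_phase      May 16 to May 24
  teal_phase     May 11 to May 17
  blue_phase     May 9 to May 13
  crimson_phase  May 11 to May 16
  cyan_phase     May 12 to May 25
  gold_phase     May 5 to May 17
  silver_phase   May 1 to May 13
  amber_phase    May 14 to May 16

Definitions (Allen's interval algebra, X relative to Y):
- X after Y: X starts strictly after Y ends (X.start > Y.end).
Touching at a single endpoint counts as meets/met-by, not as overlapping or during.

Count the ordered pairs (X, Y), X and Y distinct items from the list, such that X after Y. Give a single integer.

4

Checking all 56 ordered pairs for relation 'after'; matching pairs in alphabetical order:
(amber_phase, blue_phase): amber_phase after blue_phase ✓
(amber_phase, silver_phase): amber_phase after silver_phase ✓
(red_phase, blue_phase): red_phase after blue_phase ✓
(red_phase, silver_phase): red_phase after silver_phase ✓
Count: 4.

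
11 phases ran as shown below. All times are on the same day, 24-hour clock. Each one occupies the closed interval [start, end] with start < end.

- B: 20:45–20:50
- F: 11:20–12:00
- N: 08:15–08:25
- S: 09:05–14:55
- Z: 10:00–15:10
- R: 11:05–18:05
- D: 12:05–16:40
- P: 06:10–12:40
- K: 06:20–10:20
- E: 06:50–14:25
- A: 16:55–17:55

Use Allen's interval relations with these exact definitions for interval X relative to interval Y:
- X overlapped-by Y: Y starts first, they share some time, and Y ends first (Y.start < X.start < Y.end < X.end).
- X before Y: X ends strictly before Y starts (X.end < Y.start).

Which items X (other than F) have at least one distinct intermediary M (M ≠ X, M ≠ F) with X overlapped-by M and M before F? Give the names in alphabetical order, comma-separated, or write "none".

E, S, Z

Target F = [11:20, 12:00].
Intermediaries M with M before F: K, N.
Via K — items with X overlapped-by K: E, S, Z.
Via N — items with X overlapped-by N: none.
Union: E, S, Z.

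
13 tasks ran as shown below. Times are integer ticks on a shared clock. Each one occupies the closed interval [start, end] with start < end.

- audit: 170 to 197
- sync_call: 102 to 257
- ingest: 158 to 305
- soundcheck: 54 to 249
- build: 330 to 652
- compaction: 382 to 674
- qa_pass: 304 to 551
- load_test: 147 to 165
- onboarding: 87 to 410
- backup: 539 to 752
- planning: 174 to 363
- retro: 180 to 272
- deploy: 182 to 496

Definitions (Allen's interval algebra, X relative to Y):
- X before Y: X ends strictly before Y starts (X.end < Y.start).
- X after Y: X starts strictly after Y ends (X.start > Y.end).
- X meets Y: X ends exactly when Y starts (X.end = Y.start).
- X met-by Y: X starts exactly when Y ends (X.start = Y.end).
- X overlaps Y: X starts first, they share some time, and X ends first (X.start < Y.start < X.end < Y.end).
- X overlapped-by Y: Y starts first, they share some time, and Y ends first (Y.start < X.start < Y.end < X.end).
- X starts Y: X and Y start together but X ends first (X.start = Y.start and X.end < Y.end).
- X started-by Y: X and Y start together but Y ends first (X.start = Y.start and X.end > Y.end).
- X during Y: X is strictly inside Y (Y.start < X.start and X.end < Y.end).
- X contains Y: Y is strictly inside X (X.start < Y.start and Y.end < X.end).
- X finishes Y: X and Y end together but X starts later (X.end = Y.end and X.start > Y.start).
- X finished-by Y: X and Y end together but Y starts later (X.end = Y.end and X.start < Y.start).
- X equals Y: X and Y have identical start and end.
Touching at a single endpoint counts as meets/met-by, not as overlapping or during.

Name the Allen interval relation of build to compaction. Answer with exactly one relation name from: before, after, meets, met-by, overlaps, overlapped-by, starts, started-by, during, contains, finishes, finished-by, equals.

overlaps

build = [330, 652]; compaction = [382, 674].
Compare endpoints: build.start < compaction.start, build.start < compaction.end, build.end > compaction.start, build.end < compaction.end.
That pattern is 'overlaps'.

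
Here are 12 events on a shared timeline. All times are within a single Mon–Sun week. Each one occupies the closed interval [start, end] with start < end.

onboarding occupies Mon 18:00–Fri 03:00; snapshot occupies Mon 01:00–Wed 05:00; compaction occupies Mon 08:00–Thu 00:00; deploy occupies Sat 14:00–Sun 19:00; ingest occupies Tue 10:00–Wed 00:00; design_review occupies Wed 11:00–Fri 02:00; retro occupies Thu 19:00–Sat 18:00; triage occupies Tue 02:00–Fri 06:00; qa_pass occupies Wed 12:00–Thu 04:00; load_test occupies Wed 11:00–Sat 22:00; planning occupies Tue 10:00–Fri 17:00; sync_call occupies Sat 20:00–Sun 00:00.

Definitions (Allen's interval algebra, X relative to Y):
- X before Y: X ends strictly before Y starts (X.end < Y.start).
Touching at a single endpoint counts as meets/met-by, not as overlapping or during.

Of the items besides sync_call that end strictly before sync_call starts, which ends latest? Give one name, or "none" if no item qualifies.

retro

Target sync_call = [Sat 20:00, Sun 00:00].
compaction [Mon 08:00, Thu 00:00] → before → candidate.
deploy [Sat 14:00, Sun 19:00] → contains → excluded.
design_review [Wed 11:00, Fri 02:00] → before → candidate.
ingest [Tue 10:00, Wed 00:00] → before → candidate.
load_test [Wed 11:00, Sat 22:00] → overlaps → excluded.
onboarding [Mon 18:00, Fri 03:00] → before → candidate.
planning [Tue 10:00, Fri 17:00] → before → candidate.
qa_pass [Wed 12:00, Thu 04:00] → before → candidate.
retro [Thu 19:00, Sat 18:00] → before → candidate.
snapshot [Mon 01:00, Wed 05:00] → before → candidate.
triage [Tue 02:00, Fri 06:00] → before → candidate.
Among candidates, latest end is Sat 18:00 → retro.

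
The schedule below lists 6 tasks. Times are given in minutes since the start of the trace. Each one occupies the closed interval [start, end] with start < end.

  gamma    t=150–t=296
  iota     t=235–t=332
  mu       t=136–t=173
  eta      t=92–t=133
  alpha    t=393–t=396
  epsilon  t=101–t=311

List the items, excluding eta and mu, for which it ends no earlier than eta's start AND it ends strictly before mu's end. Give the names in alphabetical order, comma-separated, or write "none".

Conditions: its end is no earlier than eta's start (X.end >= t=92) AND its end is strictly before mu's end (X.end < t=173).
alpha: end t=396 >= t=92? ✓; end t=396 < t=173? ✗ → no.
epsilon: end t=311 >= t=92? ✓; end t=311 < t=173? ✗ → no.
gamma: end t=296 >= t=92? ✓; end t=296 < t=173? ✗ → no.
iota: end t=332 >= t=92? ✓; end t=332 < t=173? ✗ → no.
Result: none.

none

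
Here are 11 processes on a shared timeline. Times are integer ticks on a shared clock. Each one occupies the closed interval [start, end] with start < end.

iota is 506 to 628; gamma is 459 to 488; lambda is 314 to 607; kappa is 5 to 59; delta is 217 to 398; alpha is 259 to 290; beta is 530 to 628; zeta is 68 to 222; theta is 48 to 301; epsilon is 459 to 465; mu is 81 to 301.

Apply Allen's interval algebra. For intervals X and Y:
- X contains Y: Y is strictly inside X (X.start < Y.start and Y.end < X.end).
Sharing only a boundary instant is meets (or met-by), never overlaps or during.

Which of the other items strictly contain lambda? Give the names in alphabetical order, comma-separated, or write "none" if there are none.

none

Target lambda = [314, 607].
alpha [259, 290] → before → no.
beta [530, 628] → overlapped-by → no.
delta [217, 398] → overlaps → no.
epsilon [459, 465] → during → no.
gamma [459, 488] → during → no.
iota [506, 628] → overlapped-by → no.
kappa [5, 59] → before → no.
mu [81, 301] → before → no.
theta [48, 301] → before → no.
zeta [68, 222] → before → no.
Result: none.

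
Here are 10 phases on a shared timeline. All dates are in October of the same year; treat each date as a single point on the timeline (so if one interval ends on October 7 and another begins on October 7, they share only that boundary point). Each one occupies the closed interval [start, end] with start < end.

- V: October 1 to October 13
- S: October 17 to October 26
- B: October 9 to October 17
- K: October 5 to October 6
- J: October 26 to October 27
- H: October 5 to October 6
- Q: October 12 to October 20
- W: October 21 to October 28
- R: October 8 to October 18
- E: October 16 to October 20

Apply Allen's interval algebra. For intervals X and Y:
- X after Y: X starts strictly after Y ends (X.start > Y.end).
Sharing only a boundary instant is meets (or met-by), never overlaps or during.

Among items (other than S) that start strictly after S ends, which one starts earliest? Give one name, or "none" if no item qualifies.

Target S = [October 17, October 26].
B [October 9, October 17] → meets → excluded.
E [October 16, October 20] → overlaps → excluded.
H [October 5, October 6] → before → excluded.
J [October 26, October 27] → met-by → excluded.
K [October 5, October 6] → before → excluded.
Q [October 12, October 20] → overlaps → excluded.
R [October 8, October 18] → overlaps → excluded.
V [October 1, October 13] → before → excluded.
W [October 21, October 28] → overlapped-by → excluded.
No candidates → none.

none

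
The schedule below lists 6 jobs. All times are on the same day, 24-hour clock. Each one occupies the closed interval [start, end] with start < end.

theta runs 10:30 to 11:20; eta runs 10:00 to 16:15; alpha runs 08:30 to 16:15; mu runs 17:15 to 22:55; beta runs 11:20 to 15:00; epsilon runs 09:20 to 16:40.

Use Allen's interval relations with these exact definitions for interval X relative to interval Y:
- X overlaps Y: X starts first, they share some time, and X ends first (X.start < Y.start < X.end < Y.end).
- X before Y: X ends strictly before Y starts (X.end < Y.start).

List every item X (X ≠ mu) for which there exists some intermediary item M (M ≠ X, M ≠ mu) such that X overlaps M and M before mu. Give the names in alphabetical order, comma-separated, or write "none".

Target mu = [17:15, 22:55].
Intermediaries M with M before mu: alpha, beta, epsilon, eta, theta.
Via alpha — items with X overlaps alpha: none.
Via beta — items with X overlaps beta: none.
Via epsilon — items with X overlaps epsilon: alpha.
Via eta — items with X overlaps eta: none.
Via theta — items with X overlaps theta: none.
Union: alpha.

alpha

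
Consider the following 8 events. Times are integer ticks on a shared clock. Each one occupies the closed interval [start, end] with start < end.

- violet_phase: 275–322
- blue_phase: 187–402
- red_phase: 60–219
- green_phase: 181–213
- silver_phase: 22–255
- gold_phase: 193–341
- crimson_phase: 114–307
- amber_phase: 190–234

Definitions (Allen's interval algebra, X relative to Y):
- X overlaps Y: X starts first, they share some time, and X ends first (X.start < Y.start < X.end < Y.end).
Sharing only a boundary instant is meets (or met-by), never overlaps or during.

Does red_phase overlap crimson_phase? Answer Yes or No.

Yes

red_phase = [60, 219], crimson_phase = [114, 307].
Actual relation of red_phase to crimson_phase: overlaps.
Asked whether 'overlaps' holds → Yes.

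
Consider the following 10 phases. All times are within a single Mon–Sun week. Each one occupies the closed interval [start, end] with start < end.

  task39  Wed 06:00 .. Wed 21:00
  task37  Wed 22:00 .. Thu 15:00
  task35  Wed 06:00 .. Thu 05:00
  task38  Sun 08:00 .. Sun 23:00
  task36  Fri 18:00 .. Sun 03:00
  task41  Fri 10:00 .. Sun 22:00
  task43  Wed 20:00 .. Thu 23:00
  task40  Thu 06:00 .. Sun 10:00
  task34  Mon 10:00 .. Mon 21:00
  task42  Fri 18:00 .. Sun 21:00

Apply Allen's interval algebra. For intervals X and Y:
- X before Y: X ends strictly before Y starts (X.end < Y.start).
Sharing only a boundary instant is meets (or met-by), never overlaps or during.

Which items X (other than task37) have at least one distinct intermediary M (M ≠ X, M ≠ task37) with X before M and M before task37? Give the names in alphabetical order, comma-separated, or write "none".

task34

Target task37 = [Wed 22:00, Thu 15:00].
Intermediaries M with M before task37: task34, task39.
Via task34 — items with X before task34: none.
Via task39 — items with X before task39: task34.
Union: task34.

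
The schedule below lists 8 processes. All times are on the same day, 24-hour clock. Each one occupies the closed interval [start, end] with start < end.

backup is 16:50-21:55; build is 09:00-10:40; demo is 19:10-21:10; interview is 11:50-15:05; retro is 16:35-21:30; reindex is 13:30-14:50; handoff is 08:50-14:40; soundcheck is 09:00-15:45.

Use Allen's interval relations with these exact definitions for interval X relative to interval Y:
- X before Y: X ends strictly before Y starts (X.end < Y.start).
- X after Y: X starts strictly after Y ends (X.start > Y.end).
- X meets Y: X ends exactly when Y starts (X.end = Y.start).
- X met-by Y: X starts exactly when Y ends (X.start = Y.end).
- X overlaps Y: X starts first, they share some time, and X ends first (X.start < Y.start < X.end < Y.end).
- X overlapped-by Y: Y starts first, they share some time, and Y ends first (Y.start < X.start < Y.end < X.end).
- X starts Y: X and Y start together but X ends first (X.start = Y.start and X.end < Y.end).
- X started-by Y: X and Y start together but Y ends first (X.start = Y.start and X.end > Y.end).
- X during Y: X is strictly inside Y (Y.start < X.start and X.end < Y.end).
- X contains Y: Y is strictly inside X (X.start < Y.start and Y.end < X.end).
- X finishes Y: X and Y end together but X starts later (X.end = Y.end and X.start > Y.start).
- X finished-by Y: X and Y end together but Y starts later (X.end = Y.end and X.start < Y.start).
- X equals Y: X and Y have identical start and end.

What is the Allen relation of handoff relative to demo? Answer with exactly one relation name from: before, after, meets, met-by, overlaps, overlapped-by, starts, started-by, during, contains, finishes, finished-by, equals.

handoff = [08:50, 14:40]; demo = [19:10, 21:10].
Compare endpoints: handoff.start < demo.start, handoff.start < demo.end, handoff.end < demo.start, handoff.end < demo.end.
That pattern is 'before'.

before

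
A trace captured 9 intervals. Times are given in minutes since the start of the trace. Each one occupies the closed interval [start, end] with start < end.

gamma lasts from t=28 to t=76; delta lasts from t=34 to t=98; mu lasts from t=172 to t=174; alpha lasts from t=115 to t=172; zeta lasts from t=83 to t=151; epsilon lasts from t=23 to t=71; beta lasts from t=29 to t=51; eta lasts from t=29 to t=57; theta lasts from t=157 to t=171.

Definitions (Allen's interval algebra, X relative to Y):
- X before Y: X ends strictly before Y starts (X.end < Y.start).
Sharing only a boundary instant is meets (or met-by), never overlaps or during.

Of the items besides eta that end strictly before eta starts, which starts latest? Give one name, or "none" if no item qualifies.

none

Target eta = [t=29, t=57].
alpha [t=115, t=172] → after → excluded.
beta [t=29, t=51] → starts → excluded.
delta [t=34, t=98] → overlapped-by → excluded.
epsilon [t=23, t=71] → contains → excluded.
gamma [t=28, t=76] → contains → excluded.
mu [t=172, t=174] → after → excluded.
theta [t=157, t=171] → after → excluded.
zeta [t=83, t=151] → after → excluded.
No candidates → none.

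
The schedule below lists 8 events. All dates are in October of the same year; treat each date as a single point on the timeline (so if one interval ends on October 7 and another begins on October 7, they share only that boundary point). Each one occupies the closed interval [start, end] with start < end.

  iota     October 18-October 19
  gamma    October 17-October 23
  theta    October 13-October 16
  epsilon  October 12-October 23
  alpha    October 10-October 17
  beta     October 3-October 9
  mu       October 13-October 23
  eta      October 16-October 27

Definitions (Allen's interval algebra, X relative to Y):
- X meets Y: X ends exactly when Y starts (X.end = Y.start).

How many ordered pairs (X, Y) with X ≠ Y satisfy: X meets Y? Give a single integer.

2

Checking all 56 ordered pairs for relation 'meets'; matching pairs in alphabetical order:
(alpha, gamma): alpha meets gamma ✓
(theta, eta): theta meets eta ✓
Count: 2.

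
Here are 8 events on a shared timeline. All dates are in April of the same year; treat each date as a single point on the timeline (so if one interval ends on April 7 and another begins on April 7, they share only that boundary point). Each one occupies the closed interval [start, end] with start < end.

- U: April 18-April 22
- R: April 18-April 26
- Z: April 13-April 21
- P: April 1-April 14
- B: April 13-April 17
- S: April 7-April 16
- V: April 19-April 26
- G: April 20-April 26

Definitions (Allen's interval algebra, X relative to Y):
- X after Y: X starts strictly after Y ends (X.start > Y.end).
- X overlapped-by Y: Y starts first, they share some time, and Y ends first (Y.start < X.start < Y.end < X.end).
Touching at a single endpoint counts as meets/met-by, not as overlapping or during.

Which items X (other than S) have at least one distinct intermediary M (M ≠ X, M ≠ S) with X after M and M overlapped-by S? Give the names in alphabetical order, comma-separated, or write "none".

Target S = [April 7, April 16].
Intermediaries M with M overlapped-by S: B, Z.
Via B — items with X after B: G, R, U, V.
Via Z — items with X after Z: none.
Union: G, R, U, V.

G, R, U, V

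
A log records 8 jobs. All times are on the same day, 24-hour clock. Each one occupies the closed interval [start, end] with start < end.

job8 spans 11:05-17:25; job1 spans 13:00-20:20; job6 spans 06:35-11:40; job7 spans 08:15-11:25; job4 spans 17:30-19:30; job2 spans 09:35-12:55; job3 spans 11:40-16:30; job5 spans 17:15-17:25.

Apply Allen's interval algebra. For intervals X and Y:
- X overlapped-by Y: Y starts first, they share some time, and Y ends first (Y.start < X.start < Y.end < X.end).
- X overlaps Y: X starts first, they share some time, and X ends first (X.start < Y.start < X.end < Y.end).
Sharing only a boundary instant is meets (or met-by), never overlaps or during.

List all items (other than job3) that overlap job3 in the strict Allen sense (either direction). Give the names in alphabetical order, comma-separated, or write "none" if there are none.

Target job3 = [11:40, 16:30].
job1 [13:00, 20:20] → overlapped-by → yes.
job2 [09:35, 12:55] → overlaps → yes.
job4 [17:30, 19:30] → after → no.
job5 [17:15, 17:25] → after → no.
job6 [06:35, 11:40] → meets → no.
job7 [08:15, 11:25] → before → no.
job8 [11:05, 17:25] → contains → no.
Result: job1, job2.

job1, job2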